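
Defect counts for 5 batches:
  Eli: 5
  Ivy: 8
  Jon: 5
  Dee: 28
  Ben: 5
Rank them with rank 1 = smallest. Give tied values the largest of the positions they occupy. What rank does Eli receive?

3

Sorted (ascending): 5, 5, 5, 8, 28
The 3 values of 5 occupy positions 1–3 → each gets rank 3.
Eli has value 5 → rank 3.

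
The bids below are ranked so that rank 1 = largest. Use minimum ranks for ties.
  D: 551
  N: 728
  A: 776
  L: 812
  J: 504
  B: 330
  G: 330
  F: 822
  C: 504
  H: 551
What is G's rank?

9

Sorted (descending): 822, 812, 776, 728, 551, 551, 504, 504, 330, 330
The 2 values of 551 occupy positions 5–6 → each gets rank 5.
The 2 values of 504 occupy positions 7–8 → each gets rank 7.
The 2 values of 330 occupy positions 9–10 → each gets rank 9.
G has value 330 → rank 9.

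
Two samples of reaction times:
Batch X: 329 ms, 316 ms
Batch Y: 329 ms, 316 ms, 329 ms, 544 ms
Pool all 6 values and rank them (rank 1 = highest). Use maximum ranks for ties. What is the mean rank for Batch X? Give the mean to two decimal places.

Sorted (descending): 544, 329, 329, 329, 316, 316
The 3 values of 329 occupy positions 2–4 → each gets rank 4.
The 2 values of 316 occupy positions 5–6 → each gets rank 6.
Batch X values → pooled ranks: 329→4, 316→6
Mean rank = (4 + 6) / 2 = 5.00

5.00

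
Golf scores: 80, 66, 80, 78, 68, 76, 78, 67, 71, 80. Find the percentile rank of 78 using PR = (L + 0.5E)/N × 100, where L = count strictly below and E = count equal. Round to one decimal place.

60.0

N = 10.
Strictly below 78: 5. Equal to 78: 2.
PR = (5 + 0.5·2)/10 × 100 = 60.0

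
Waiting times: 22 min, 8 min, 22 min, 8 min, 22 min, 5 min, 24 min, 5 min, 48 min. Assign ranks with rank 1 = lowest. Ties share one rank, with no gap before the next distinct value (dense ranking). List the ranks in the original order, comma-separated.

Sorted (ascending): 5, 5, 8, 8, 22, 22, 22, 24, 48
The 2 values of 5 share dense rank 1.
The 2 values of 8 share dense rank 2.
The 3 values of 22 share dense rank 3.
Remaining distinct values take the next consecutive integers.

3, 2, 3, 2, 3, 1, 4, 1, 5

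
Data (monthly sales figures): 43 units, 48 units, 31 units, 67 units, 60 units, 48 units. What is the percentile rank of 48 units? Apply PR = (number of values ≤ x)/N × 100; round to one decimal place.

N = 6.
Strictly below 48: 2. Equal to 48: 2.
PR = 4/6 × 100 = 66.7

66.7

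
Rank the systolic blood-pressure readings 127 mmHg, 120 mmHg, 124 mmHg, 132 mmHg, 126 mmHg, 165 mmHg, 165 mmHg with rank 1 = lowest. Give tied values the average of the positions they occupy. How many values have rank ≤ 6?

5

Sorted (ascending): 120, 124, 126, 127, 132, 165, 165
The 2 values of 165 occupy positions 6–7 → average rank (6+7)/2 = 6.5.
Ranks ≤ 6: {1, 2, 3, 4, 5} → 5 values.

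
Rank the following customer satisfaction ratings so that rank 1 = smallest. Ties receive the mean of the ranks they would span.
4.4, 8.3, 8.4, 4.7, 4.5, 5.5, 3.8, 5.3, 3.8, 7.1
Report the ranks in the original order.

Sorted (ascending): 3.8, 3.8, 4.4, 4.5, 4.7, 5.3, 5.5, 7.1, 8.3, 8.4
The 2 values of 3.8 occupy positions 1–2 → average rank (1+2)/2 = 1.5.

3, 9, 10, 5, 4, 7, 1.5, 6, 1.5, 8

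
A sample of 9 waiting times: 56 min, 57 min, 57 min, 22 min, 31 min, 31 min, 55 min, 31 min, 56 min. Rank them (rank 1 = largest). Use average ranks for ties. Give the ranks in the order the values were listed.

Sorted (descending): 57, 57, 56, 56, 55, 31, 31, 31, 22
The 2 values of 57 occupy positions 1–2 → average rank (1+2)/2 = 1.5.
The 2 values of 56 occupy positions 3–4 → average rank (3+4)/2 = 3.5.
The 3 values of 31 occupy positions 6–8 → average rank 7.

3.5, 1.5, 1.5, 9, 7, 7, 5, 7, 3.5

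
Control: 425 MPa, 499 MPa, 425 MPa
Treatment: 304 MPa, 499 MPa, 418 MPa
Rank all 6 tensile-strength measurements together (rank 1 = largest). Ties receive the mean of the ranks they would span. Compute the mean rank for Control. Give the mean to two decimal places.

2.83

Sorted (descending): 499, 499, 425, 425, 418, 304
The 2 values of 499 occupy positions 1–2 → average rank (1+2)/2 = 1.5.
The 2 values of 425 occupy positions 3–4 → average rank (3+4)/2 = 3.5.
Control values → pooled ranks: 425→3.5, 499→1.5, 425→3.5
Mean rank = (3.5 + 1.5 + 3.5) / 3 = 2.83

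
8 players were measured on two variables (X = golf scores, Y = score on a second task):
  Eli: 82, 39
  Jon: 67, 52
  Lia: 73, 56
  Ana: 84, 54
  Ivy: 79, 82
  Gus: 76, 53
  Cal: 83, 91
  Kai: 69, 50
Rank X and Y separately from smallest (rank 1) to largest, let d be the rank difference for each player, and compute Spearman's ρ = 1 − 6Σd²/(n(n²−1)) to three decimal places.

0.381

Ranks of variable 1: 6, 1, 3, 8, 5, 4, 7, 2
Ranks of variable 2: 1, 3, 6, 5, 7, 4, 8, 2
d = r₁ − r₂: 5, -2, -3, 3, -2, 0, -1, 0
d²: 25, 4, 9, 9, 4, 0, 1, 0; Σd² = 52
ρ = 1 − 6·52/(8·63) = 1 − 312/504 = 0.381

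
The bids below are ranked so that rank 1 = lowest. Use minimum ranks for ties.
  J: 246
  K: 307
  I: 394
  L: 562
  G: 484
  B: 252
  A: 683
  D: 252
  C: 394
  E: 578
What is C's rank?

Sorted (ascending): 246, 252, 252, 307, 394, 394, 484, 562, 578, 683
The 2 values of 252 occupy positions 2–3 → each gets rank 2.
The 2 values of 394 occupy positions 5–6 → each gets rank 5.
C has value 394 → rank 5.

5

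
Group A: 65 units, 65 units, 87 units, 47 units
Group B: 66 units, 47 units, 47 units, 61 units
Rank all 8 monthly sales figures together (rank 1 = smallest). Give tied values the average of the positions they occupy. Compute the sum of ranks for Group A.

Sorted (ascending): 47, 47, 47, 61, 65, 65, 66, 87
The 3 values of 47 occupy positions 1–3 → average rank 2.
The 2 values of 65 occupy positions 5–6 → average rank (5+6)/2 = 5.5.
Group A values → pooled ranks: 65→5.5, 65→5.5, 87→8, 47→2
Rank sum = 5.5 + 5.5 + 8 + 2 = 21

21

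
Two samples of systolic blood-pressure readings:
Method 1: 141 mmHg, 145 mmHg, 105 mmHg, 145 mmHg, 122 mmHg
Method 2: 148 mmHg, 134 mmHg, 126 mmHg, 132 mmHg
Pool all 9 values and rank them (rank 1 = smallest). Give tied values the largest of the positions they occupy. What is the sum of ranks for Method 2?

Sorted (ascending): 105, 122, 126, 132, 134, 141, 145, 145, 148
The 2 values of 145 occupy positions 7–8 → each gets rank 8.
Method 2 values → pooled ranks: 148→9, 134→5, 126→3, 132→4
Rank sum = 9 + 5 + 3 + 4 = 21

21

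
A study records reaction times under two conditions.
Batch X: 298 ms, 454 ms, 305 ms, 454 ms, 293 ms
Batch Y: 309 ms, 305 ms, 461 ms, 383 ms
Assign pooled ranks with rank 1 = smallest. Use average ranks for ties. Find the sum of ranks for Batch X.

21.5

Sorted (ascending): 293, 298, 305, 305, 309, 383, 454, 454, 461
The 2 values of 305 occupy positions 3–4 → average rank (3+4)/2 = 3.5.
The 2 values of 454 occupy positions 7–8 → average rank (7+8)/2 = 7.5.
Batch X values → pooled ranks: 298→2, 454→7.5, 305→3.5, 454→7.5, 293→1
Rank sum = 2 + 7.5 + 3.5 + 7.5 + 1 = 21.5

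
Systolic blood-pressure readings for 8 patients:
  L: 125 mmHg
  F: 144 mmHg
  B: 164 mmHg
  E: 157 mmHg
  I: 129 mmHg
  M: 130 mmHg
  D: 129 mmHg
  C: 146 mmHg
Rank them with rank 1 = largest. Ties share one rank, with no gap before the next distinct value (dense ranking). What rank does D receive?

6

Sorted (descending): 164, 157, 146, 144, 130, 129, 129, 125
The 2 values of 129 share dense rank 6.
Remaining distinct values take the next consecutive integers.
D has value 129 mmHg → rank 6.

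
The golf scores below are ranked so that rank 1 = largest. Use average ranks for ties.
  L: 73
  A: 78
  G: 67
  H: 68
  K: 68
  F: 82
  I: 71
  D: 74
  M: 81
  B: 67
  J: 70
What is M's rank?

Sorted (descending): 82, 81, 78, 74, 73, 71, 70, 68, 68, 67, 67
The 2 values of 68 occupy positions 8–9 → average rank (8+9)/2 = 8.5.
The 2 values of 67 occupy positions 10–11 → average rank (10+11)/2 = 10.5.
M has value 81 → rank 2.

2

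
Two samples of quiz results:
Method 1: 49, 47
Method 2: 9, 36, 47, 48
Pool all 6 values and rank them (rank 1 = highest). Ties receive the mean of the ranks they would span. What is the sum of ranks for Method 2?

16.5

Sorted (descending): 49, 48, 47, 47, 36, 9
The 2 values of 47 occupy positions 3–4 → average rank (3+4)/2 = 3.5.
Method 2 values → pooled ranks: 9→6, 36→5, 47→3.5, 48→2
Rank sum = 6 + 5 + 3.5 + 2 = 16.5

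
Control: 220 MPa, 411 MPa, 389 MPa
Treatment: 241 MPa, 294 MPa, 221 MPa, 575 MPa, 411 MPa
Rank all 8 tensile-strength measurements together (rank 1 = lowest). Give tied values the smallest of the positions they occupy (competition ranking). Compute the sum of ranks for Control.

Sorted (ascending): 220, 221, 241, 294, 389, 411, 411, 575
The 2 values of 411 occupy positions 6–7 → each gets rank 6.
Control values → pooled ranks: 220→1, 411→6, 389→5
Rank sum = 1 + 6 + 5 = 12

12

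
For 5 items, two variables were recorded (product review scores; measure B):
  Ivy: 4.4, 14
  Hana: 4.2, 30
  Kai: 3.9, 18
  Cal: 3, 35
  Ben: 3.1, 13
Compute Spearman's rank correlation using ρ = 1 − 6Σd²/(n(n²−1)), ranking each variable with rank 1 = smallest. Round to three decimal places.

Ranks of variable 1: 5, 4, 3, 1, 2
Ranks of variable 2: 2, 4, 3, 5, 1
d = r₁ − r₂: 3, 0, 0, -4, 1
d²: 9, 0, 0, 16, 1; Σd² = 26
ρ = 1 − 6·26/(5·24) = 1 − 156/120 = -0.300

-0.300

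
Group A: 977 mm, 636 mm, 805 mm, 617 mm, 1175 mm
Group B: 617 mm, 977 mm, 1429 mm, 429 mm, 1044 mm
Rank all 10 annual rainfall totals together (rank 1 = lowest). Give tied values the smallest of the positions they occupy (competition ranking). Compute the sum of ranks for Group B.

27

Sorted (ascending): 429, 617, 617, 636, 805, 977, 977, 1044, 1175, 1429
The 2 values of 617 occupy positions 2–3 → each gets rank 2.
The 2 values of 977 occupy positions 6–7 → each gets rank 6.
Group B values → pooled ranks: 617→2, 977→6, 1429→10, 429→1, 1044→8
Rank sum = 2 + 6 + 10 + 1 + 8 = 27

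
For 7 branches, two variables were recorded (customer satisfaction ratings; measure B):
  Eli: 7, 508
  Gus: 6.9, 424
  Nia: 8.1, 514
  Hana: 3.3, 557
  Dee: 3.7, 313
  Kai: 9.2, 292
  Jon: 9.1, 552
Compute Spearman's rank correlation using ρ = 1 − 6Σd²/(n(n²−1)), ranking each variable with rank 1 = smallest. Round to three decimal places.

-0.286

Ranks of variable 1: 4, 3, 5, 1, 2, 7, 6
Ranks of variable 2: 4, 3, 5, 7, 2, 1, 6
d = r₁ − r₂: 0, 0, 0, -6, 0, 6, 0
d²: 0, 0, 0, 36, 0, 36, 0; Σd² = 72
ρ = 1 − 6·72/(7·48) = 1 − 432/336 = -0.286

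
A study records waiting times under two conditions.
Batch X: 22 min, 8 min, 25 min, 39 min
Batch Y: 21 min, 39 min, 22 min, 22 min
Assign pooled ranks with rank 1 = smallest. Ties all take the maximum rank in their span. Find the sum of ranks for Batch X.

20

Sorted (ascending): 8, 21, 22, 22, 22, 25, 39, 39
The 3 values of 22 occupy positions 3–5 → each gets rank 5.
The 2 values of 39 occupy positions 7–8 → each gets rank 8.
Batch X values → pooled ranks: 22→5, 8→1, 25→6, 39→8
Rank sum = 5 + 1 + 6 + 8 = 20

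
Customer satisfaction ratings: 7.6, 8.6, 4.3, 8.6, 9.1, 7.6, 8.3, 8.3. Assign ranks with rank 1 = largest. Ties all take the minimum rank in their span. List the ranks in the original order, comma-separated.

6, 2, 8, 2, 1, 6, 4, 4

Sorted (descending): 9.1, 8.6, 8.6, 8.3, 8.3, 7.6, 7.6, 4.3
The 2 values of 8.6 occupy positions 2–3 → each gets rank 2.
The 2 values of 8.3 occupy positions 4–5 → each gets rank 4.
The 2 values of 7.6 occupy positions 6–7 → each gets rank 6.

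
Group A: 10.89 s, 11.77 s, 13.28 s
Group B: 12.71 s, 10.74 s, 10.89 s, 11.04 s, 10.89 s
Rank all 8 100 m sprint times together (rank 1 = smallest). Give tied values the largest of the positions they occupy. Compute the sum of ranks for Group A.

18

Sorted (ascending): 10.74, 10.89, 10.89, 10.89, 11.04, 11.77, 12.71, 13.28
The 3 values of 10.89 occupy positions 2–4 → each gets rank 4.
Group A values → pooled ranks: 10.89→4, 11.77→6, 13.28→8
Rank sum = 4 + 6 + 8 = 18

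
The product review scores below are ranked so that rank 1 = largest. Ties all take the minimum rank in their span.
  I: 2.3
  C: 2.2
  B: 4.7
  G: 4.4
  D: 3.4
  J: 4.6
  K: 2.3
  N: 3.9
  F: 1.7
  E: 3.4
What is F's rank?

10

Sorted (descending): 4.7, 4.6, 4.4, 3.9, 3.4, 3.4, 2.3, 2.3, 2.2, 1.7
The 2 values of 3.4 occupy positions 5–6 → each gets rank 5.
The 2 values of 2.3 occupy positions 7–8 → each gets rank 7.
F has value 1.7 → rank 10.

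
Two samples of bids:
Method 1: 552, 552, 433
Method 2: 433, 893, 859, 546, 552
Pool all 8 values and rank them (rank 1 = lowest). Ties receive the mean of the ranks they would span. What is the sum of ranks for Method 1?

11.5

Sorted (ascending): 433, 433, 546, 552, 552, 552, 859, 893
The 2 values of 433 occupy positions 1–2 → average rank (1+2)/2 = 1.5.
The 3 values of 552 occupy positions 4–6 → average rank 5.
Method 1 values → pooled ranks: 552→5, 552→5, 433→1.5
Rank sum = 5 + 5 + 1.5 = 11.5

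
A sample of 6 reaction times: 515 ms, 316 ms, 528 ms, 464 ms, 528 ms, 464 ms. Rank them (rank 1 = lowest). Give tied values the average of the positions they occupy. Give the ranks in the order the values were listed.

Sorted (ascending): 316, 464, 464, 515, 528, 528
The 2 values of 464 occupy positions 2–3 → average rank (2+3)/2 = 2.5.
The 2 values of 528 occupy positions 5–6 → average rank (5+6)/2 = 5.5.

4, 1, 5.5, 2.5, 5.5, 2.5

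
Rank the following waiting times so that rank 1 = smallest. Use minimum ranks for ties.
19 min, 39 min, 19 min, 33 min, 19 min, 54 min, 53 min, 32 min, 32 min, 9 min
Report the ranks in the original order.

Sorted (ascending): 9, 19, 19, 19, 32, 32, 33, 39, 53, 54
The 3 values of 19 occupy positions 2–4 → each gets rank 2.
The 2 values of 32 occupy positions 5–6 → each gets rank 5.

2, 8, 2, 7, 2, 10, 9, 5, 5, 1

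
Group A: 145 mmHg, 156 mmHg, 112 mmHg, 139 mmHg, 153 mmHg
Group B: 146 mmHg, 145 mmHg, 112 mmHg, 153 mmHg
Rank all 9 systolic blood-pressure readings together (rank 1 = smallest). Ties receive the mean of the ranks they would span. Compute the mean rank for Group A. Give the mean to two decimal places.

5.10

Sorted (ascending): 112, 112, 139, 145, 145, 146, 153, 153, 156
The 2 values of 112 occupy positions 1–2 → average rank (1+2)/2 = 1.5.
The 2 values of 145 occupy positions 4–5 → average rank (4+5)/2 = 4.5.
The 2 values of 153 occupy positions 7–8 → average rank (7+8)/2 = 7.5.
Group A values → pooled ranks: 145→4.5, 156→9, 112→1.5, 139→3, 153→7.5
Mean rank = (4.5 + 9 + 1.5 + 3 + 7.5) / 5 = 5.10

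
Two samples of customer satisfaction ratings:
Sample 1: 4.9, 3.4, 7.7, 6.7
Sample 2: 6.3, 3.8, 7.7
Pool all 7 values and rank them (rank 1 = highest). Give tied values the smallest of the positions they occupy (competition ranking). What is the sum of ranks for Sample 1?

Sorted (descending): 7.7, 7.7, 6.7, 6.3, 4.9, 3.8, 3.4
The 2 values of 7.7 occupy positions 1–2 → each gets rank 1.
Sample 1 values → pooled ranks: 4.9→5, 3.4→7, 7.7→1, 6.7→3
Rank sum = 5 + 7 + 1 + 3 = 16

16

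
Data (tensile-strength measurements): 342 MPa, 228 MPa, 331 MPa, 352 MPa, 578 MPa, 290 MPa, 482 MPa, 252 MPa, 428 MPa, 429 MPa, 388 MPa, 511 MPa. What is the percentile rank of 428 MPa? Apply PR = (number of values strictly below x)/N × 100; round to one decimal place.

58.3

N = 12.
Strictly below 428: 7. Equal to 428: 1.
PR = 7/12 × 100 = 58.3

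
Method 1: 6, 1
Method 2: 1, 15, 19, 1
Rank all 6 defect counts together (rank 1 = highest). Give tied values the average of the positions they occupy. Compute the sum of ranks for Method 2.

Sorted (descending): 19, 15, 6, 1, 1, 1
The 3 values of 1 occupy positions 4–6 → average rank 5.
Method 2 values → pooled ranks: 1→5, 15→2, 19→1, 1→5
Rank sum = 5 + 2 + 1 + 5 = 13

13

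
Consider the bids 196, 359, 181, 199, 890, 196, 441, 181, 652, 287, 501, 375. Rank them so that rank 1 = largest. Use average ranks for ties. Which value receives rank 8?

Sorted (descending): 890, 652, 501, 441, 375, 359, 287, 199, 196, 196, 181, 181
The 2 values of 196 occupy positions 9–10 → average rank (9+10)/2 = 9.5.
The 2 values of 181 occupy positions 11–12 → average rank (11+12)/2 = 11.5.
Rank 8 → value 199.

199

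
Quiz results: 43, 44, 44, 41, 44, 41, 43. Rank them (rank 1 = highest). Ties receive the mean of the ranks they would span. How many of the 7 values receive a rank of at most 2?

3

Sorted (descending): 44, 44, 44, 43, 43, 41, 41
The 3 values of 44 occupy positions 1–3 → average rank 2.
The 2 values of 43 occupy positions 4–5 → average rank (4+5)/2 = 4.5.
The 2 values of 41 occupy positions 6–7 → average rank (6+7)/2 = 6.5.
Ranks ≤ 2: {2, 2, 2} → 3 values.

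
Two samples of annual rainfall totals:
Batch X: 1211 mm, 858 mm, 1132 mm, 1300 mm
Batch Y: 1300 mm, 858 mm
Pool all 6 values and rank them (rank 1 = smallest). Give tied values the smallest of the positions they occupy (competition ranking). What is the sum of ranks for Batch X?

Sorted (ascending): 858, 858, 1132, 1211, 1300, 1300
The 2 values of 858 occupy positions 1–2 → each gets rank 1.
The 2 values of 1300 occupy positions 5–6 → each gets rank 5.
Batch X values → pooled ranks: 1211→4, 858→1, 1132→3, 1300→5
Rank sum = 4 + 1 + 3 + 5 = 13

13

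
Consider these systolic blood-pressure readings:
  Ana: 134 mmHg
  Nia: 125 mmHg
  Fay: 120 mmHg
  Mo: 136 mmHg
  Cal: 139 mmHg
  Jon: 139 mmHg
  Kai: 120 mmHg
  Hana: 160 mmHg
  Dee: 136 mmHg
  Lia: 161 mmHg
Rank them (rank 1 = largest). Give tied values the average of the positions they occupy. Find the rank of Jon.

Sorted (descending): 161, 160, 139, 139, 136, 136, 134, 125, 120, 120
The 2 values of 139 occupy positions 3–4 → average rank (3+4)/2 = 3.5.
The 2 values of 136 occupy positions 5–6 → average rank (5+6)/2 = 5.5.
The 2 values of 120 occupy positions 9–10 → average rank (9+10)/2 = 9.5.
Jon has value 139 mmHg → rank 3.5.

3.5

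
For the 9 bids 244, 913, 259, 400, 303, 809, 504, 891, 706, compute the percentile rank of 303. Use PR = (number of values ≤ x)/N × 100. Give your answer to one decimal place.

33.3

N = 9.
Strictly below 303: 2. Equal to 303: 1.
PR = 3/9 × 100 = 33.3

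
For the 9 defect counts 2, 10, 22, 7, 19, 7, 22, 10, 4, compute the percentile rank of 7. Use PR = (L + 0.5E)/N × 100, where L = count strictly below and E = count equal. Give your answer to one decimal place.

N = 9.
Strictly below 7: 2. Equal to 7: 2.
PR = (2 + 0.5·2)/9 × 100 = 33.3

33.3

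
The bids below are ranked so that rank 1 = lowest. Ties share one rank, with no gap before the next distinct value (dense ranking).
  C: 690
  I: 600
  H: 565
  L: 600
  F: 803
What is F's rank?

4

Sorted (ascending): 565, 600, 600, 690, 803
The 2 values of 600 share dense rank 2.
Remaining distinct values take the next consecutive integers.
F has value 803 → rank 4.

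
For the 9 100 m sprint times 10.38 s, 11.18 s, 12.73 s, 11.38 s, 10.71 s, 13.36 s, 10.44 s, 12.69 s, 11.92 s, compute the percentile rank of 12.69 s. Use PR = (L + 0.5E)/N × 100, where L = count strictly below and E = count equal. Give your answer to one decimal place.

N = 9.
Strictly below 12.69: 6. Equal to 12.69: 1.
PR = (6 + 0.5·1)/9 × 100 = 72.2

72.2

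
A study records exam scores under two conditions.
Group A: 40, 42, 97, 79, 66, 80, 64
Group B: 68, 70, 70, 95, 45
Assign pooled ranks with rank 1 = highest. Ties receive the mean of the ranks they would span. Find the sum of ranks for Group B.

30

Sorted (descending): 97, 95, 80, 79, 70, 70, 68, 66, 64, 45, 42, 40
The 2 values of 70 occupy positions 5–6 → average rank (5+6)/2 = 5.5.
Group B values → pooled ranks: 68→7, 70→5.5, 70→5.5, 95→2, 45→10
Rank sum = 7 + 5.5 + 5.5 + 2 + 10 = 30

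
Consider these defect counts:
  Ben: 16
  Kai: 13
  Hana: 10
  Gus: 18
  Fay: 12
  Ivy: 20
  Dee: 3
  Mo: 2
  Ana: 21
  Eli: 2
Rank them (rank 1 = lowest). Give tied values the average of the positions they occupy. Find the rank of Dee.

3

Sorted (ascending): 2, 2, 3, 10, 12, 13, 16, 18, 20, 21
The 2 values of 2 occupy positions 1–2 → average rank (1+2)/2 = 1.5.
Dee has value 3 → rank 3.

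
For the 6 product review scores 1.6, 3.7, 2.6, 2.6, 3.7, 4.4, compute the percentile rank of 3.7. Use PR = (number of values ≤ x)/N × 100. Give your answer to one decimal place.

83.3

N = 6.
Strictly below 3.7: 3. Equal to 3.7: 2.
PR = 5/6 × 100 = 83.3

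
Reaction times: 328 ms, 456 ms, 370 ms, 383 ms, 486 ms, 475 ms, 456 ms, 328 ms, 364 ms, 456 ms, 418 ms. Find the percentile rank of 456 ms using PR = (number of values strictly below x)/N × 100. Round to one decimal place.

N = 11.
Strictly below 456: 6. Equal to 456: 3.
PR = 6/11 × 100 = 54.5

54.5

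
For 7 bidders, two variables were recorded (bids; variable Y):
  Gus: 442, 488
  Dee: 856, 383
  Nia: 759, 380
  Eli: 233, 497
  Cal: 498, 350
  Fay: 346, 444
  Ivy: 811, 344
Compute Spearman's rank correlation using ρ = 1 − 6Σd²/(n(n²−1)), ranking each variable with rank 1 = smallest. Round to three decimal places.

Ranks of variable 1: 3, 7, 5, 1, 4, 2, 6
Ranks of variable 2: 6, 4, 3, 7, 2, 5, 1
d = r₁ − r₂: -3, 3, 2, -6, 2, -3, 5
d²: 9, 9, 4, 36, 4, 9, 25; Σd² = 96
ρ = 1 − 6·96/(7·48) = 1 − 576/336 = -0.714

-0.714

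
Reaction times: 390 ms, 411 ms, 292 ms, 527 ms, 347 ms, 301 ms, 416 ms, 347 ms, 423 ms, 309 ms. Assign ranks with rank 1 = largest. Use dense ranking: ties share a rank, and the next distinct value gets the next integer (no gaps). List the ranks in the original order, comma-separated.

5, 4, 9, 1, 6, 8, 3, 6, 2, 7

Sorted (descending): 527, 423, 416, 411, 390, 347, 347, 309, 301, 292
The 2 values of 347 share dense rank 6.
Remaining distinct values take the next consecutive integers.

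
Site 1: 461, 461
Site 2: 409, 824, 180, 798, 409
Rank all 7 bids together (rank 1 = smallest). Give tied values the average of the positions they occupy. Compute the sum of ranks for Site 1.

Sorted (ascending): 180, 409, 409, 461, 461, 798, 824
The 2 values of 409 occupy positions 2–3 → average rank (2+3)/2 = 2.5.
The 2 values of 461 occupy positions 4–5 → average rank (4+5)/2 = 4.5.
Site 1 values → pooled ranks: 461→4.5, 461→4.5
Rank sum = 4.5 + 4.5 = 9

9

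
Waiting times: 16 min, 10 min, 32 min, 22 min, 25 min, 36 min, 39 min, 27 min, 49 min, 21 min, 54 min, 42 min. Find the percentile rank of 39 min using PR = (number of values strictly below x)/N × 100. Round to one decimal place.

N = 12.
Strictly below 39: 8. Equal to 39: 1.
PR = 8/12 × 100 = 66.7

66.7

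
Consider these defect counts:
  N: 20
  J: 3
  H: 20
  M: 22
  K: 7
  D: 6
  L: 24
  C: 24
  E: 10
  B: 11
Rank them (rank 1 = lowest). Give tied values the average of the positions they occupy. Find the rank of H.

Sorted (ascending): 3, 6, 7, 10, 11, 20, 20, 22, 24, 24
The 2 values of 20 occupy positions 6–7 → average rank (6+7)/2 = 6.5.
The 2 values of 24 occupy positions 9–10 → average rank (9+10)/2 = 9.5.
H has value 20 → rank 6.5.

6.5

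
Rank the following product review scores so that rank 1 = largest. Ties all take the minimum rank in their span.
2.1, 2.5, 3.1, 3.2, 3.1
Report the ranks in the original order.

Sorted (descending): 3.2, 3.1, 3.1, 2.5, 2.1
The 2 values of 3.1 occupy positions 2–3 → each gets rank 2.

5, 4, 2, 1, 2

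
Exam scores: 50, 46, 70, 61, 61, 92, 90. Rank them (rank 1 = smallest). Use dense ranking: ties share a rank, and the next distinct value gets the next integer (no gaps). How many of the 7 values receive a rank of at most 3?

4

Sorted (ascending): 46, 50, 61, 61, 70, 90, 92
The 2 values of 61 share dense rank 3.
Remaining distinct values take the next consecutive integers.
Ranks ≤ 3: {1, 2, 3, 3} → 4 values.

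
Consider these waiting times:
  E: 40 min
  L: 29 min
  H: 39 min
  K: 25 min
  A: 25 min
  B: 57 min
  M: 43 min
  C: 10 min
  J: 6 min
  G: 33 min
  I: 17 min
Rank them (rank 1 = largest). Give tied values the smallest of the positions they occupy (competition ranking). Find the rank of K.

Sorted (descending): 57, 43, 40, 39, 33, 29, 25, 25, 17, 10, 6
The 2 values of 25 occupy positions 7–8 → each gets rank 7.
K has value 25 min → rank 7.

7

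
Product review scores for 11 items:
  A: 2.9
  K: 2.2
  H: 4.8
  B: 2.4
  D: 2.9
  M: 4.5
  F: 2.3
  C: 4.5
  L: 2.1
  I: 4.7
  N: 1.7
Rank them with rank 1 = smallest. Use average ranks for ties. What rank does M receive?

8.5

Sorted (ascending): 1.7, 2.1, 2.2, 2.3, 2.4, 2.9, 2.9, 4.5, 4.5, 4.7, 4.8
The 2 values of 2.9 occupy positions 6–7 → average rank (6+7)/2 = 6.5.
The 2 values of 4.5 occupy positions 8–9 → average rank (8+9)/2 = 8.5.
M has value 4.5 → rank 8.5.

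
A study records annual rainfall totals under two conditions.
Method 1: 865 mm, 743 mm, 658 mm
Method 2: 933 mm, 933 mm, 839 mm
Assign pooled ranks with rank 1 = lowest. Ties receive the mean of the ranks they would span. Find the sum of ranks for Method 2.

Sorted (ascending): 658, 743, 839, 865, 933, 933
The 2 values of 933 occupy positions 5–6 → average rank (5+6)/2 = 5.5.
Method 2 values → pooled ranks: 933→5.5, 933→5.5, 839→3
Rank sum = 5.5 + 5.5 + 3 = 14

14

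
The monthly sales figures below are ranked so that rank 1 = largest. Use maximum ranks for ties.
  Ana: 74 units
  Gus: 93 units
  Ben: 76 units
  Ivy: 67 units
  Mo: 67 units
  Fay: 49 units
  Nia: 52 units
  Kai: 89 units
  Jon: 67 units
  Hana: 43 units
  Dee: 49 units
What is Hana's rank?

Sorted (descending): 93, 89, 76, 74, 67, 67, 67, 52, 49, 49, 43
The 3 values of 67 occupy positions 5–7 → each gets rank 7.
The 2 values of 49 occupy positions 9–10 → each gets rank 10.
Hana has value 43 units → rank 11.

11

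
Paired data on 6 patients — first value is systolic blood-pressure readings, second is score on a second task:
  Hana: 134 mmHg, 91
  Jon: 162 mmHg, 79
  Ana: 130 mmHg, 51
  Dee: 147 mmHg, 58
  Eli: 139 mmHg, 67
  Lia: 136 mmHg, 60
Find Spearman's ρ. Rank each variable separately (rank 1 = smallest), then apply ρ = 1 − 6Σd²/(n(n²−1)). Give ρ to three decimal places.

Ranks of variable 1: 2, 6, 1, 5, 4, 3
Ranks of variable 2: 6, 5, 1, 2, 4, 3
d = r₁ − r₂: -4, 1, 0, 3, 0, 0
d²: 16, 1, 0, 9, 0, 0; Σd² = 26
ρ = 1 − 6·26/(6·35) = 1 − 156/210 = 0.257

0.257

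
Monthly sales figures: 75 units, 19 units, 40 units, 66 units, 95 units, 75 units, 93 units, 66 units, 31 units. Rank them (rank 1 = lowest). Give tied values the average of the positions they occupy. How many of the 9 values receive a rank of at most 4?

3

Sorted (ascending): 19, 31, 40, 66, 66, 75, 75, 93, 95
The 2 values of 66 occupy positions 4–5 → average rank (4+5)/2 = 4.5.
The 2 values of 75 occupy positions 6–7 → average rank (6+7)/2 = 6.5.
Ranks ≤ 4: {1, 2, 3} → 3 values.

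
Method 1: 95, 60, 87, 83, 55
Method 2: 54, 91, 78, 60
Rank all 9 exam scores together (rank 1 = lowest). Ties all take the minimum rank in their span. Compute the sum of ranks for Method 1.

27

Sorted (ascending): 54, 55, 60, 60, 78, 83, 87, 91, 95
The 2 values of 60 occupy positions 3–4 → each gets rank 3.
Method 1 values → pooled ranks: 95→9, 60→3, 87→7, 83→6, 55→2
Rank sum = 9 + 3 + 7 + 6 + 2 = 27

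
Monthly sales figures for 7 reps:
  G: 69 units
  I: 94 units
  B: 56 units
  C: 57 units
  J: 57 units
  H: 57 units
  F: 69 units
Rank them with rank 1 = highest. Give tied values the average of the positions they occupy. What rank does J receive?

Sorted (descending): 94, 69, 69, 57, 57, 57, 56
The 2 values of 69 occupy positions 2–3 → average rank (2+3)/2 = 2.5.
The 3 values of 57 occupy positions 4–6 → average rank 5.
J has value 57 units → rank 5.

5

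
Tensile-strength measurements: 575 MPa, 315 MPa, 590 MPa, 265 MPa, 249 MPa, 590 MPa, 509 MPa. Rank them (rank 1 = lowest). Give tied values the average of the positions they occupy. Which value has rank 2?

Sorted (ascending): 249, 265, 315, 509, 575, 590, 590
The 2 values of 590 occupy positions 6–7 → average rank (6+7)/2 = 6.5.
Rank 2 → value 265.

265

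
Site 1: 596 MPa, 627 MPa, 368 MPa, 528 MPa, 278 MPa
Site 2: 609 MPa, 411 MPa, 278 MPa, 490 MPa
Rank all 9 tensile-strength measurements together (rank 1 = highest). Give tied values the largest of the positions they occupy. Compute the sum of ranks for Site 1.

24

Sorted (descending): 627, 609, 596, 528, 490, 411, 368, 278, 278
The 2 values of 278 occupy positions 8–9 → each gets rank 9.
Site 1 values → pooled ranks: 596→3, 627→1, 368→7, 528→4, 278→9
Rank sum = 3 + 1 + 7 + 4 + 9 = 24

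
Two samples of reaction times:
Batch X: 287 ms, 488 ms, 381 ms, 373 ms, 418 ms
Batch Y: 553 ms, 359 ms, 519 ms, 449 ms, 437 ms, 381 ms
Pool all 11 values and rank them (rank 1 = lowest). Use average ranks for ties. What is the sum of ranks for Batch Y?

Sorted (ascending): 287, 359, 373, 381, 381, 418, 437, 449, 488, 519, 553
The 2 values of 381 occupy positions 4–5 → average rank (4+5)/2 = 4.5.
Batch Y values → pooled ranks: 553→11, 359→2, 519→10, 449→8, 437→7, 381→4.5
Rank sum = 11 + 2 + 10 + 8 + 7 + 4.5 = 42.5

42.5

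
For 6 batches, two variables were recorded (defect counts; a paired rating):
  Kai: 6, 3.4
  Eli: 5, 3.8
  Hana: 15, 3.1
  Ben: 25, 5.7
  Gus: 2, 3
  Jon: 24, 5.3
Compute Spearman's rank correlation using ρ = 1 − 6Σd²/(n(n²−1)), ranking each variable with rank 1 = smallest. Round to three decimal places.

0.771

Ranks of variable 1: 3, 2, 4, 6, 1, 5
Ranks of variable 2: 3, 4, 2, 6, 1, 5
d = r₁ − r₂: 0, -2, 2, 0, 0, 0
d²: 0, 4, 4, 0, 0, 0; Σd² = 8
ρ = 1 − 6·8/(6·35) = 1 − 48/210 = 0.771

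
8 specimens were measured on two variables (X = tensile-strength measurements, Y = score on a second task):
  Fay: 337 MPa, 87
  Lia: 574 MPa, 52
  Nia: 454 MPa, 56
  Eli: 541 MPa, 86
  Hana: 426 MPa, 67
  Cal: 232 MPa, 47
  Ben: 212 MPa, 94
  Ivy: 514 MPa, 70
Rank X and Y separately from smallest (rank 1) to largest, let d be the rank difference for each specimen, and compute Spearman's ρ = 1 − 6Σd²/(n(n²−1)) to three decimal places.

-0.286

Ranks of variable 1: 3, 8, 5, 7, 4, 2, 1, 6
Ranks of variable 2: 7, 2, 3, 6, 4, 1, 8, 5
d = r₁ − r₂: -4, 6, 2, 1, 0, 1, -7, 1
d²: 16, 36, 4, 1, 0, 1, 49, 1; Σd² = 108
ρ = 1 − 6·108/(8·63) = 1 − 648/504 = -0.286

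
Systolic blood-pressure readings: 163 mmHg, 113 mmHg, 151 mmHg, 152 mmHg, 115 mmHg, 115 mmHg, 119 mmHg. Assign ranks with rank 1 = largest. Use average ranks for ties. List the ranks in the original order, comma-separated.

Sorted (descending): 163, 152, 151, 119, 115, 115, 113
The 2 values of 115 occupy positions 5–6 → average rank (5+6)/2 = 5.5.

1, 7, 3, 2, 5.5, 5.5, 4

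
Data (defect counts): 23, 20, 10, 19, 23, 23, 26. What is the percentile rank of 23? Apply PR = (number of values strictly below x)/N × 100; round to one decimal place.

42.9

N = 7.
Strictly below 23: 3. Equal to 23: 3.
PR = 3/7 × 100 = 42.9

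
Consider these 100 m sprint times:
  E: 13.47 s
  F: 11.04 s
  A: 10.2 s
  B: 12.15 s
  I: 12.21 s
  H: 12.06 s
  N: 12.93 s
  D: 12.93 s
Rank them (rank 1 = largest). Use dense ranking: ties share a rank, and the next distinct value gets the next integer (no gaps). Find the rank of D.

2

Sorted (descending): 13.47, 12.93, 12.93, 12.21, 12.15, 12.06, 11.04, 10.2
The 2 values of 12.93 share dense rank 2.
Remaining distinct values take the next consecutive integers.
D has value 12.93 s → rank 2.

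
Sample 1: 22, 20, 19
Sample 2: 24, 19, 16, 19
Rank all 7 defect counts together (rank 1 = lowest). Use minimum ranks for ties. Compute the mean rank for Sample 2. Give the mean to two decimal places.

3.00

Sorted (ascending): 16, 19, 19, 19, 20, 22, 24
The 3 values of 19 occupy positions 2–4 → each gets rank 2.
Sample 2 values → pooled ranks: 24→7, 19→2, 16→1, 19→2
Mean rank = (7 + 2 + 1 + 2) / 4 = 3.00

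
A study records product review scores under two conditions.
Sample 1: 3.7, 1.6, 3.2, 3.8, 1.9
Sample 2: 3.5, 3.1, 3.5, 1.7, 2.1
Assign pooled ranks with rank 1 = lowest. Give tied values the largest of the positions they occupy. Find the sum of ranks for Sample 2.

27

Sorted (ascending): 1.6, 1.7, 1.9, 2.1, 3.1, 3.2, 3.5, 3.5, 3.7, 3.8
The 2 values of 3.5 occupy positions 7–8 → each gets rank 8.
Sample 2 values → pooled ranks: 3.5→8, 3.1→5, 3.5→8, 1.7→2, 2.1→4
Rank sum = 8 + 5 + 8 + 2 + 4 = 27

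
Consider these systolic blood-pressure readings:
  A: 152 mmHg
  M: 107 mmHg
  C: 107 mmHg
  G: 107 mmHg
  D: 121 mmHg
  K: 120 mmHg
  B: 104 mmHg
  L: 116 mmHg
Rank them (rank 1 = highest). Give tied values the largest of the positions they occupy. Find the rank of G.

7

Sorted (descending): 152, 121, 120, 116, 107, 107, 107, 104
The 3 values of 107 occupy positions 5–7 → each gets rank 7.
G has value 107 mmHg → rank 7.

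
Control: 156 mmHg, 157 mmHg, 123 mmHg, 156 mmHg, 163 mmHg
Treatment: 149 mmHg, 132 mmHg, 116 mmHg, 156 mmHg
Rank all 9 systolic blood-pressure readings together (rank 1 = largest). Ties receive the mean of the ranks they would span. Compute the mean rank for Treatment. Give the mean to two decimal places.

6.50

Sorted (descending): 163, 157, 156, 156, 156, 149, 132, 123, 116
The 3 values of 156 occupy positions 3–5 → average rank 4.
Treatment values → pooled ranks: 149→6, 132→7, 116→9, 156→4
Mean rank = (6 + 7 + 9 + 4) / 4 = 6.50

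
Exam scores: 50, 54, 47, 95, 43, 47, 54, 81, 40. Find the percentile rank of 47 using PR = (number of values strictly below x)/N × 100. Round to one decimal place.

N = 9.
Strictly below 47: 2. Equal to 47: 2.
PR = 2/9 × 100 = 22.2

22.2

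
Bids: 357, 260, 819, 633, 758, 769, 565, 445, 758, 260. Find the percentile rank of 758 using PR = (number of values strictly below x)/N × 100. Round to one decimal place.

60.0

N = 10.
Strictly below 758: 6. Equal to 758: 2.
PR = 6/10 × 100 = 60.0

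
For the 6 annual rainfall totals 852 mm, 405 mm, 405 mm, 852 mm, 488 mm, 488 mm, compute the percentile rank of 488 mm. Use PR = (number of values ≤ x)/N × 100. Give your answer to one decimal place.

66.7

N = 6.
Strictly below 488: 2. Equal to 488: 2.
PR = 4/6 × 100 = 66.7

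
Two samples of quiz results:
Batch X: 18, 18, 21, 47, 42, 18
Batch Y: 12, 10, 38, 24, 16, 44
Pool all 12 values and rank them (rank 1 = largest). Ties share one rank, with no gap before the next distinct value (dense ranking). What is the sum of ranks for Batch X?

31

Sorted (descending): 47, 44, 42, 38, 24, 21, 18, 18, 18, 16, 12, 10
The 3 values of 18 share dense rank 7.
Remaining distinct values take the next consecutive integers.
Batch X values → pooled ranks: 18→7, 18→7, 21→6, 47→1, 42→3, 18→7
Rank sum = 7 + 7 + 6 + 1 + 3 + 7 = 31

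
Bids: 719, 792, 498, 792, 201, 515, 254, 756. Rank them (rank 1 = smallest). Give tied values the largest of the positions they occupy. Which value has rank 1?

Sorted (ascending): 201, 254, 498, 515, 719, 756, 792, 792
The 2 values of 792 occupy positions 7–8 → each gets rank 8.
Rank 1 → value 201.

201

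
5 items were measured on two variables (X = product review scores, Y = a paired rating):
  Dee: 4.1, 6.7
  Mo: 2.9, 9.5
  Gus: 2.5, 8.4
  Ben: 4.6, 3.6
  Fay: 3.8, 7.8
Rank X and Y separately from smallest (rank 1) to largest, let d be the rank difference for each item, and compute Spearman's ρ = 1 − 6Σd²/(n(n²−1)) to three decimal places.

Ranks of variable 1: 4, 2, 1, 5, 3
Ranks of variable 2: 2, 5, 4, 1, 3
d = r₁ − r₂: 2, -3, -3, 4, 0
d²: 4, 9, 9, 16, 0; Σd² = 38
ρ = 1 − 6·38/(5·24) = 1 − 228/120 = -0.900

-0.900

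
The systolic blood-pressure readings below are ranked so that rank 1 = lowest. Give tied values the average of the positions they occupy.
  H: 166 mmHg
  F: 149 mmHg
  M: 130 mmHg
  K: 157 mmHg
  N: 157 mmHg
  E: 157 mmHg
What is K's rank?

4

Sorted (ascending): 130, 149, 157, 157, 157, 166
The 3 values of 157 occupy positions 3–5 → average rank 4.
K has value 157 mmHg → rank 4.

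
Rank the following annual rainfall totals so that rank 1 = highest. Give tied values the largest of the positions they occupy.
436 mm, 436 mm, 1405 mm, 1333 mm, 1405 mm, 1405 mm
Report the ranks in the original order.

Sorted (descending): 1405, 1405, 1405, 1333, 436, 436
The 3 values of 1405 occupy positions 1–3 → each gets rank 3.
The 2 values of 436 occupy positions 5–6 → each gets rank 6.

6, 6, 3, 4, 3, 3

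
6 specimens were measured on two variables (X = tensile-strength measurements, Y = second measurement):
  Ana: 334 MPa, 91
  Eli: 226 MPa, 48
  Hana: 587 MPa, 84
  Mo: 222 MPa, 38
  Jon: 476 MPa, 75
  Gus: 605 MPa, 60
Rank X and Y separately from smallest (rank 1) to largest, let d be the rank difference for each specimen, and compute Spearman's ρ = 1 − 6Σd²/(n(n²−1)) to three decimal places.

Ranks of variable 1: 3, 2, 5, 1, 4, 6
Ranks of variable 2: 6, 2, 5, 1, 4, 3
d = r₁ − r₂: -3, 0, 0, 0, 0, 3
d²: 9, 0, 0, 0, 0, 9; Σd² = 18
ρ = 1 − 6·18/(6·35) = 1 − 108/210 = 0.486

0.486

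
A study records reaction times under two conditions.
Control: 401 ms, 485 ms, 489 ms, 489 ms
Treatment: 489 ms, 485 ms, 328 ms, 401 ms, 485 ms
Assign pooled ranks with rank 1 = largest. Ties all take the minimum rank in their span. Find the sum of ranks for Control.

Sorted (descending): 489, 489, 489, 485, 485, 485, 401, 401, 328
The 3 values of 489 occupy positions 1–3 → each gets rank 1.
The 3 values of 485 occupy positions 4–6 → each gets rank 4.
The 2 values of 401 occupy positions 7–8 → each gets rank 7.
Control values → pooled ranks: 401→7, 485→4, 489→1, 489→1
Rank sum = 7 + 4 + 1 + 1 = 13

13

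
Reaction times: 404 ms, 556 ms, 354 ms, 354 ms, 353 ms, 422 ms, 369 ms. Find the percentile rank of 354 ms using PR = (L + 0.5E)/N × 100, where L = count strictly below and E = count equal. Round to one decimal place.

28.6

N = 7.
Strictly below 354: 1. Equal to 354: 2.
PR = (1 + 0.5·2)/7 × 100 = 28.6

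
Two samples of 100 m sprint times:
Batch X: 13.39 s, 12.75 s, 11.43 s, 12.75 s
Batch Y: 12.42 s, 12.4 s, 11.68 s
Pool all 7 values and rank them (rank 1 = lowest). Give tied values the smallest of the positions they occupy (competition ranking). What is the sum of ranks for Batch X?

Sorted (ascending): 11.43, 11.68, 12.4, 12.42, 12.75, 12.75, 13.39
The 2 values of 12.75 occupy positions 5–6 → each gets rank 5.
Batch X values → pooled ranks: 13.39→7, 12.75→5, 11.43→1, 12.75→5
Rank sum = 7 + 5 + 1 + 5 = 18

18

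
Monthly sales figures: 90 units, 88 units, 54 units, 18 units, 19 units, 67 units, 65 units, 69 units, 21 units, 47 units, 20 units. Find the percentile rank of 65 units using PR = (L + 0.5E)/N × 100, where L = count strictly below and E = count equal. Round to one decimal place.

N = 11.
Strictly below 65: 6. Equal to 65: 1.
PR = (6 + 0.5·1)/11 × 100 = 59.1

59.1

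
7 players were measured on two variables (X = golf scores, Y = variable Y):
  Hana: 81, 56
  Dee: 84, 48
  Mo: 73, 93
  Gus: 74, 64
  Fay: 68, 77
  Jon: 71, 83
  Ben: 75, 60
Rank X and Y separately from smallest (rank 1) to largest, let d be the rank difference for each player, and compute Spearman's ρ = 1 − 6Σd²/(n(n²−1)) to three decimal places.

-0.857

Ranks of variable 1: 6, 7, 3, 4, 1, 2, 5
Ranks of variable 2: 2, 1, 7, 4, 5, 6, 3
d = r₁ − r₂: 4, 6, -4, 0, -4, -4, 2
d²: 16, 36, 16, 0, 16, 16, 4; Σd² = 104
ρ = 1 − 6·104/(7·48) = 1 − 624/336 = -0.857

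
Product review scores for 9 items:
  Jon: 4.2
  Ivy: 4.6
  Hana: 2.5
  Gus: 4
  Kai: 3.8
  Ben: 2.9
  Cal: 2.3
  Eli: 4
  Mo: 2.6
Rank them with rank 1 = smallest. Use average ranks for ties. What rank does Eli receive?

Sorted (ascending): 2.3, 2.5, 2.6, 2.9, 3.8, 4, 4, 4.2, 4.6
The 2 values of 4 occupy positions 6–7 → average rank (6+7)/2 = 6.5.
Eli has value 4 → rank 6.5.

6.5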